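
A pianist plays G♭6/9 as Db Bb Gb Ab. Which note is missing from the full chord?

Eb

The full G♭6/9 chord is Gb, Bb, Db, Eb, Ab.
Comparing with the voicing, the major 6th (6th) — Eb — is absent.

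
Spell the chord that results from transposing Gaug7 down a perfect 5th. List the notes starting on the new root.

A perfect 5th down from G is C, so the new chord is C augmented seventh.
Root: C
Major 3rd (3rd): E
Augmented 5th (5th): G#
Minor 7th (7th): Bb

C, E, G#, Bb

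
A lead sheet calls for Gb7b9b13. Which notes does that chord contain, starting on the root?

Gb, Bb, Db, Fb, Abb, Ebb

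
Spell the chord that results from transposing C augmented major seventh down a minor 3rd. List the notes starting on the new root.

A – C# – E# – G#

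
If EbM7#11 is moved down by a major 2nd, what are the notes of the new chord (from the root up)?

Db, F, Ab, C, G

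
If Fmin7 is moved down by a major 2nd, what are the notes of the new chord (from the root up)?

Eb – Gb – Bb – Db

Transposed root: F → Eb (major 2nd down). So we spell Eb minor seventh:
root → Eb
3rd (minor 3rd) → Gb
5th (perfect 5th) → Bb
7th (minor 7th) → Db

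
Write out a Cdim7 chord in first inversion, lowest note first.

In root position, Cdim7 is C–Eb–Gb–Bbb.
First inversion puts the third (Eb) in the bass.

Eb – Gb – Bbb – C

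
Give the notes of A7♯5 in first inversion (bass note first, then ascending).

A7♯5 = A–C♯–E♯–G; first inversion → third (C♯) lowest.

C♯  E♯  G  A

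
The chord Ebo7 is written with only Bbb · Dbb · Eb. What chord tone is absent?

Gb

The full Ebo7 chord is Eb, Gb, Bbb, Dbb.
Comparing with the voicing, the minor 3rd (3rd) — Gb — is absent.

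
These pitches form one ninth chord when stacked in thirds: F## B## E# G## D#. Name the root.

Stacking in thirds gives E# – G## – B## – D# – F##, so E# is the root — E# dominant ninth sharp five.

E#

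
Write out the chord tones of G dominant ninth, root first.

G, B, D, F, A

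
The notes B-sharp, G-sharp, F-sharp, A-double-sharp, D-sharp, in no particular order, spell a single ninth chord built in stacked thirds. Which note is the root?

Arranged so that each adjacent pair is a third by letter name: G-sharp – B-sharp – D-sharp – F-sharp – A-double-sharp.
The bottom of that stack, G-sharp, is the root (this is G-sharp dominant seventh sharp nine).

G-sharp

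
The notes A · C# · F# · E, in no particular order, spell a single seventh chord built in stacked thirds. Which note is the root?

F#

Arranged so that each adjacent pair is a third by letter name: F# – A – C# – E.
The bottom of that stack, F#, is the root (this is F# minor seventh).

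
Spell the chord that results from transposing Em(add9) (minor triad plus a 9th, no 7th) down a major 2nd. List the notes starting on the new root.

A major 2nd down from E is D, so the new chord is D minor added-ninth.
D — root
F — minor 3rd
A — perfect 5th
E — major 9th

D – F – A – E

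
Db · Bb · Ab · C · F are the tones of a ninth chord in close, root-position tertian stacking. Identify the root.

Stacking in thirds gives Bb – Db – F – Ab – C, so Bb is the root — Bb minor ninth.

Bb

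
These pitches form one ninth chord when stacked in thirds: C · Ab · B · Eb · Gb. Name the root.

Ab

Stacking in thirds gives Ab – C – Eb – Gb – B, so Ab is the root — Ab dominant seventh sharp nine.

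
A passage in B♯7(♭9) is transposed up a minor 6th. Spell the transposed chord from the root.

B♯ up a minor 6th → G♯. New chord: G♯ dominant seventh flat nine.
- root: G♯
- major 3rd: B♯
- perfect 5th: D♯
- minor 7th: F♯
- minor 9th: A

G♯ – B♯ – D♯ – F♯ – A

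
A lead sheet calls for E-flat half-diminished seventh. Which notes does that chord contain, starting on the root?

E-flat half-diminished seventh is a half-diminished seventh built on E-flat.
- root: E-flat
- minor 3rd: G-flat
- diminished 5th: B-double-flat
- minor 7th: D-flat

E-flat, G-flat, B-double-flat, D-flat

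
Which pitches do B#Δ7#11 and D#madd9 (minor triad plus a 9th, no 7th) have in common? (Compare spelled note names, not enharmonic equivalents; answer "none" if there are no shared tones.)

B#Δ7#11 = B#, D##, F##, A##, E##.
D#madd9 = D#, F#, A#, E#.
Shared: none.

none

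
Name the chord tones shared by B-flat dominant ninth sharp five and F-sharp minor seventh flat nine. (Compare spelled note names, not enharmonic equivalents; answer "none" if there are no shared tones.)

F-sharp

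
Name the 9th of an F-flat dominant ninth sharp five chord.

F-flat dominant ninth sharp five is built on Fb; its 9th is a major 9th above the root.
A second above F uses the letter G, and the major 9th above Fb is Gb.

Gb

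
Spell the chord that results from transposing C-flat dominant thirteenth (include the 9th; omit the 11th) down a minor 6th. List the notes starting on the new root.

A minor 6th down from C-flat is E-flat, so the new chord is E-flat dominant thirteenth.
E-flat — root
G — major 3rd
B-flat — perfect 5th
D-flat — minor 7th
F — major 9th
C — major 13th

E-flat, G, B-flat, D-flat, F, C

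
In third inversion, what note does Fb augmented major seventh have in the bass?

Fb augmented major seventh = F-flat–A-flat–C–E-flat. Third inversion → seventh in the bass = E-flat.

E-flat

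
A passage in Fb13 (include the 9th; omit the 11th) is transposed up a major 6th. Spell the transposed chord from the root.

A major 6th up from Fb is Db, so the new chord is Db dominant thirteenth.
- root: Db
- major 3rd: F
- perfect 5th: Ab
- minor 7th: Cb
- major 9th: Eb
- major 13th: Bb

Db, F, Ab, Cb, Eb, Bb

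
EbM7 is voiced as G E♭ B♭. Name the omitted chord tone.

D

EbM7 = E♭, G, B♭, D. The voicing lacks the 7th (major 7th), D.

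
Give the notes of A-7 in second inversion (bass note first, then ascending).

E G A C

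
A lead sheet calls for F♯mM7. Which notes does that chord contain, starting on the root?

Root F#, quality minor-major seventh:
F# — root
A — minor 3rd
C# — perfect 5th
E# — major 7th

F# A C# E#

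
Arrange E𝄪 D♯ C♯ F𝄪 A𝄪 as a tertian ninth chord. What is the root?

D♯

Arranged so that each adjacent pair is a third by letter name: D♯ – F𝄪 – A𝄪 – C♯ – E𝄪.
The bottom of that stack, D♯, is the root (this is D♯ dominant seventh sharp nine sharp five).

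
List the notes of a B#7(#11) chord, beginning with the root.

B#7(#11): dominant seventh sharp eleven on B♯.
root → B♯
3rd (major 3rd) → D𝄪
5th (perfect 5th) → F𝄪
7th (minor 7th) → A♯
11th (augmented 11th) → E𝄪

B♯ D𝄪 F𝄪 A♯ E𝄪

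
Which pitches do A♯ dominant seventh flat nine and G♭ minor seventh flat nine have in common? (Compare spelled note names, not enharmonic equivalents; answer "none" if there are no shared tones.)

none

A♯ dominant seventh flat nine = A-sharp, C-double-sharp, E-sharp, G-sharp, B.
G♭ minor seventh flat nine = G-flat, B-double-flat, D-flat, F-flat, A-double-flat.
Shared: none.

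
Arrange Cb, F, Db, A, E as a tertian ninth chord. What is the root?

Stacking in thirds gives Db – F – A – Cb – E, so Db is the root — Db dominant seventh sharp nine sharp five.

Db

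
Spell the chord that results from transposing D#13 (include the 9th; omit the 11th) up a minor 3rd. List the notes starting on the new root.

F♯ A♯ C♯ E G♯ D♯

D♯ up a minor 3rd → F♯. New chord: F♯ dominant thirteenth.
root → F♯
3rd (major 3rd) → A♯
5th (perfect 5th) → C♯
7th (minor 7th) → E
9th (major 9th) → G♯
13th (major 13th) → D♯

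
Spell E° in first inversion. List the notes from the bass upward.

E° = E–G–Bb; first inversion → third (G) lowest.

G  Bb  E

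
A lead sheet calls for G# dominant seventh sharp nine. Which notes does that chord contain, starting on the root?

G# dominant seventh sharp nine: dominant seventh sharp nine on G♯.
- root: G♯
- major 3rd: B♯
- perfect 5th: D♯
- minor 7th: F♯
- augmented 9th: A𝄪

G♯ B♯ D♯ F♯ A𝄪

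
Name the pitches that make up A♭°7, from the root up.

A♭ – C♭ – E𝄫 – G𝄫

A♭°7: diminished seventh on A♭.
- root: A♭
- minor 3rd: C♭
- diminished 5th: E𝄫
- diminished 7th: G𝄫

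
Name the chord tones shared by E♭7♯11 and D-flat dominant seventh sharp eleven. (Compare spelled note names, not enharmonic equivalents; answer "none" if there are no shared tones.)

G – Db

E♭7♯11: Eb G Bb Db A
D-flat dominant seventh sharp eleven: Db F Ab Cb G
Common to both → G, Db.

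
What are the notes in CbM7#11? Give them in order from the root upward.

C♭  E♭  G♭  B♭  F

CbM7#11: major seventh sharp eleven on C♭.
root → C♭
3rd (major 3rd) → E♭
5th (perfect 5th) → G♭
7th (major 7th) → B♭
11th (augmented 11th) → F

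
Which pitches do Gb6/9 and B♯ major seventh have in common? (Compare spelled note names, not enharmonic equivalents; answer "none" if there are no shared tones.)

none

Gb6/9: Gb Bb Db Eb Ab
B♯ major seventh: B# D## F## A##
Common to both → none.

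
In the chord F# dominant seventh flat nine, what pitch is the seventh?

F# dominant seventh flat nine is built on F-sharp; its 7th is a minor 7th above the root.
A seventh above F uses the letter E, and the minor 7th above F-sharp is E.

E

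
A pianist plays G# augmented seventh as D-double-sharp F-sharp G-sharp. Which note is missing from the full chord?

B-sharp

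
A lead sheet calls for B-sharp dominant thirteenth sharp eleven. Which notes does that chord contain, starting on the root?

Root B-sharp, quality dominant thirteenth sharp eleven:
- root: B-sharp
- major 3rd: D-double-sharp
- perfect 5th: F-double-sharp
- minor 7th: A-sharp
- major 9th: C-double-sharp
- augmented 11th: E-double-sharp
- major 13th: G-double-sharp

B-sharp  D-double-sharp  F-double-sharp  A-sharp  C-double-sharp  E-double-sharp  G-double-sharp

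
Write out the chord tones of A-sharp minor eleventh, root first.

A-sharp, C-sharp, E-sharp, G-sharp, B-sharp, D-sharp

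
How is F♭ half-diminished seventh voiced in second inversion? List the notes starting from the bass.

In root position, F♭ half-diminished seventh is F-flat–A-double-flat–C-double-flat–E-double-flat.
Second inversion puts the fifth (C-double-flat) in the bass.

C-double-flat, E-double-flat, F-flat, A-double-flat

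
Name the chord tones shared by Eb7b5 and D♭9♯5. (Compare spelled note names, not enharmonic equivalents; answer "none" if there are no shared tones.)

Eb7b5 = Eb, G, Bbb, Db.
D♭9♯5 = Db, F, A, Cb, Eb.
Shared: Eb, Db.

Eb, Db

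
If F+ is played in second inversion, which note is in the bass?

C#

F+ = F–A–C#. Second inversion → fifth in the bass = C#.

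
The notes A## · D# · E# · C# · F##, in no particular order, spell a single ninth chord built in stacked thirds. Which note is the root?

Stacking in thirds gives D# – F## – A## – C# – E#, so D# is the root — D# dominant ninth sharp five.

D#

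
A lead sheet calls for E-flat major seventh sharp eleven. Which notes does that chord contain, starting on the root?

Root Eb, quality major seventh sharp eleven:
Eb — root
G — major 3rd
Bb — perfect 5th
D — major 7th
A — augmented 11th

Eb, G, Bb, D, A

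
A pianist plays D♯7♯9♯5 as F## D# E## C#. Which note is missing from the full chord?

A##

The full D♯7♯9♯5 chord is D#, F##, A##, C#, E##.
Comparing with the voicing, the augmented 5th (5th) — A## — is absent.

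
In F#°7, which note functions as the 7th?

Eb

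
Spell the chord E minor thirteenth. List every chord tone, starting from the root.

E minor thirteenth: minor thirteenth on E.
- root: E
- minor 3rd: G
- perfect 5th: B
- minor 7th: D
- major 9th: F#
- perfect 11th: A
- major 13th: C#

E, G, B, D, F#, A, C#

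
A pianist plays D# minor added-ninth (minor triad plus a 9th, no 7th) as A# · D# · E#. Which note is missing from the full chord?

The full D# minor added-ninth chord is D#, F#, A#, E#.
Comparing with the voicing, the minor 3rd (3rd) — F# — is absent.

F#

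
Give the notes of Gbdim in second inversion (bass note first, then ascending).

Dbb – Gb – Bbb

In root position, Gbdim is Gb–Bbb–Dbb.
Second inversion puts the fifth (Dbb) in the bass.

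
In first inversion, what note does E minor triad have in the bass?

G

E minor triad in root position is E–G–B.
First inversion places the third in the bass, which is G.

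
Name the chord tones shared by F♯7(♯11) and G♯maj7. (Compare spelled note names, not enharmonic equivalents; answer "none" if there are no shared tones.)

B#

F♯7(♯11) = F#, A#, C#, E, B#.
G♯maj7 = G#, B#, D#, F##.
Shared: B#.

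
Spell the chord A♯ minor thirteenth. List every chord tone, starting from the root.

A#, C#, E#, G#, B#, D#, F##

A♯ minor thirteenth is a minor thirteenth built on A#.
Root: A#
Minor 3rd (3rd): C#
Perfect 5th (5th): E#
Minor 7th (7th): G#
Major 9th (9th): B#
Perfect 11th (11th): D#
Major 13th (13th): F##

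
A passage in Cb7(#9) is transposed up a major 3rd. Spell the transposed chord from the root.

A major 3rd up from Cb is Eb, so the new chord is Eb dominant seventh sharp nine.
root → Eb
3rd (major 3rd) → G
5th (perfect 5th) → Bb
7th (minor 7th) → Db
9th (augmented 9th) → F#

Eb, G, Bb, Db, F#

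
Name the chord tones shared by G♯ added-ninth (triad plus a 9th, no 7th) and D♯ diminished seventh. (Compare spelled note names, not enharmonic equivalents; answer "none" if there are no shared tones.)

D-sharp

G♯ added-ninth: G-sharp B-sharp D-sharp A-sharp
D♯ diminished seventh: D-sharp F-sharp A C
Common to both → D-sharp.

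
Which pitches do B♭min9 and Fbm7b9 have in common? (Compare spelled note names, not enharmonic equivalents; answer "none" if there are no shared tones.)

B♭min9: Bb Db F Ab C
Fbm7b9: Fb Abb Cb Ebb Gbb
Common to both → none.

none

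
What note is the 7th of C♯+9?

C♯+9 is built on C#; its 7th is a minor 7th above the root.
A seventh above C uses the letter B, and the minor 7th above C# is B.

B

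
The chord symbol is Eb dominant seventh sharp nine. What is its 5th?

B-flat

Eb dominant seventh sharp nine is built on E-flat; its 5th is a perfect 5th above the root.
A fifth above E uses the letter B, and the perfect 5th above E-flat is B-flat.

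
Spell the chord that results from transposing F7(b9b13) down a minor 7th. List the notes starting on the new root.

G, B, D, F, A♭, E♭

Transposed root: F → G (minor 7th down). So we spell G dominant seventh flat nine flat thirteen:
G — root
B — major 3rd
D — perfect 5th
F — minor 7th
A♭ — minor 9th
E♭ — minor 13th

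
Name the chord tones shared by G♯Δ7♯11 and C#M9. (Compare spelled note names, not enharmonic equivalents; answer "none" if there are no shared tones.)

G♯Δ7♯11: G♯ B♯ D♯ F𝄪 C𝄪
C#M9: C♯ E♯ G♯ B♯ D♯
Common to both → G♯, B♯, D♯.

G♯, B♯, D♯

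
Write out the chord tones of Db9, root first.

Db9 is a dominant ninth built on Db.
- root: Db
- major 3rd: F
- perfect 5th: Ab
- minor 7th: Cb
- major 9th: Eb

Db, F, Ab, Cb, Eb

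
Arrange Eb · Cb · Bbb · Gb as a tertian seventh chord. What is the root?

Stacking in thirds gives Cb – Eb – Gb – Bbb, so Cb is the root — Cb dominant seventh.

Cb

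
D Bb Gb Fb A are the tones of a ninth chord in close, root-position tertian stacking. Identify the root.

Stacking in thirds gives Gb – Bb – D – Fb – A, so Gb is the root — Gb dominant seventh sharp nine sharp five.

Gb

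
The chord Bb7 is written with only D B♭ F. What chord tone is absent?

A♭

The full Bb7 chord is B♭, D, F, A♭.
Comparing with the voicing, the minor 7th (7th) — A♭ — is absent.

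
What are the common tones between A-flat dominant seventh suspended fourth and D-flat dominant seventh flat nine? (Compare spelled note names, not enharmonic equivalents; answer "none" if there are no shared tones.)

A-flat dominant seventh suspended fourth: A-flat D-flat E-flat G-flat
D-flat dominant seventh flat nine: D-flat F A-flat C-flat E-double-flat
Common to both → A-flat, D-flat.

A-flat  D-flat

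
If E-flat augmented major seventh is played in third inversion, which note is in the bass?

E-flat augmented major seventh = Eb–G–B–D. Third inversion → seventh in the bass = D.

D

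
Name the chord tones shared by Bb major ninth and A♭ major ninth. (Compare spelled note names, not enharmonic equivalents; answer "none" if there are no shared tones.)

Bb – C

Bb major ninth: Bb D F A C
A♭ major ninth: Ab C Eb G Bb
Common to both → Bb, C.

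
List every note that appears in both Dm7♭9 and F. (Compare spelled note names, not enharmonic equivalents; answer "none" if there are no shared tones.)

F, A, C

Dm7♭9 = D, F, A, C, Eb.
F = F, A, C.
Shared: F, A, C.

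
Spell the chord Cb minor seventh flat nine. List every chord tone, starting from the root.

Root Cb, quality minor seventh flat nine:
- root: Cb
- minor 3rd: Ebb
- perfect 5th: Gb
- minor 7th: Bbb
- minor 9th: Dbb

Cb – Ebb – Gb – Bbb – Dbb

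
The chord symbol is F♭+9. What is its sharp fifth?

Root of F♭+9 = Fb. The 5th is an augmented 5th: Fb up an augmented 5th → C.

C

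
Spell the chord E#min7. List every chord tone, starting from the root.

E#  G#  B#  D#

Root E#, quality minor seventh:
E# — root
G# — minor 3rd
B# — perfect 5th
D# — minor 7th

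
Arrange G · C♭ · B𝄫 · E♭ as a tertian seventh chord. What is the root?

Arranged so that each adjacent pair is a third by letter name: C♭ – E♭ – G – B𝄫.
The bottom of that stack, C♭, is the root (this is C♭ augmented seventh).

C♭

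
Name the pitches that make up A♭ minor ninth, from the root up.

Ab  Cb  Eb  Gb  Bb

A♭ minor ninth: minor ninth on Ab.
root → Ab
3rd (minor 3rd) → Cb
5th (perfect 5th) → Eb
7th (minor 7th) → Gb
9th (major 9th) → Bb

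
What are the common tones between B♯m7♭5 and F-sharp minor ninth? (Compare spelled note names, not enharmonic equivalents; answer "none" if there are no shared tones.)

B♯m7♭5 = B♯, D♯, F♯, A♯.
F-sharp minor ninth = F♯, A, C♯, E, G♯.
Shared: F♯.

F♯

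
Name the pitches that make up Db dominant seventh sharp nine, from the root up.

Db, F, Ab, Cb, E

Db dominant seventh sharp nine: dominant seventh sharp nine on Db.
- root: Db
- major 3rd: F
- perfect 5th: Ab
- minor 7th: Cb
- augmented 9th: E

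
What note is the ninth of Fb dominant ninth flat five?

Gb

Root of Fb dominant ninth flat five = Fb. The 9th is a major 9th: Fb up a major 9th → Gb.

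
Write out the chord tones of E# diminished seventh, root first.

Root E#, quality diminished seventh:
- root: E#
- minor 3rd: G#
- diminished 5th: B
- diminished 7th: D

E#  G#  B  D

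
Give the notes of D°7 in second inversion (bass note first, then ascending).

In root position, D°7 is D–F–Ab–Cb.
Second inversion puts the fifth (Ab) in the bass.

Ab Cb D F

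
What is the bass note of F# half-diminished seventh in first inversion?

A

F# half-diminished seventh = F#–A–C–E. First inversion → third in the bass = A.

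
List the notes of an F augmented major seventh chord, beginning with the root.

Root F, quality augmented major seventh:
Root: F
Major 3rd (3rd): A
Augmented 5th (5th): C#
Major 7th (7th): E

F, A, C#, E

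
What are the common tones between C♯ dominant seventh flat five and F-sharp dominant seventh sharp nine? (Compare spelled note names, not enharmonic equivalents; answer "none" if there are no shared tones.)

C♯ dominant seventh flat five = C-sharp, E-sharp, G, B.
F-sharp dominant seventh sharp nine = F-sharp, A-sharp, C-sharp, E, G-double-sharp.
Shared: C-sharp.

C-sharp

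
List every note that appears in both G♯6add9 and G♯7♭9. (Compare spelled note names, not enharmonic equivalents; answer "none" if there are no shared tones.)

G♯6add9: G# B# D# E# A#
G♯7♭9: G# B# D# F# A
Common to both → G#, B#, D#.

G#, B#, D#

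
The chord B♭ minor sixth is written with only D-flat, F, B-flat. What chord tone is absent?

G

The full B♭ minor sixth chord is B-flat, D-flat, F, G.
Comparing with the voicing, the major 6th (6th) — G — is absent.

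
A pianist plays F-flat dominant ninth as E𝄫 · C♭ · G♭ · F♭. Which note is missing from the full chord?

A♭

The full F-flat dominant ninth chord is F♭, A♭, C♭, E𝄫, G♭.
Comparing with the voicing, the major 3rd (3rd) — A♭ — is absent.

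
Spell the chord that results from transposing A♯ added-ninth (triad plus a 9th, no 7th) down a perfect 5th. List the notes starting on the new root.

D#, F##, A#, E#

A perfect 5th down from A# is D#, so the new chord is D# added-ninth.
root → D#
3rd (major 3rd) → F##
5th (perfect 5th) → A#
9th (major 9th) → E#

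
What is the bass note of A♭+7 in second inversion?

A♭+7 = Ab–C–E–Gb. Second inversion → fifth in the bass = E.

E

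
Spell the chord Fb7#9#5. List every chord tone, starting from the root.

Fb7#9#5: dominant seventh sharp nine sharp five on F♭.
root → F♭
3rd (major 3rd) → A♭
5th (augmented 5th) → C
7th (minor 7th) → E𝄫
9th (augmented 9th) → G

F♭, A♭, C, E𝄫, G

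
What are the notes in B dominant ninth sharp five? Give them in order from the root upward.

B, D-sharp, F-double-sharp, A, C-sharp

Root B, quality dominant ninth sharp five:
Root: B
Major 3rd (3rd): D-sharp
Augmented 5th (5th): F-double-sharp
Minor 7th (7th): A
Major 9th (9th): C-sharp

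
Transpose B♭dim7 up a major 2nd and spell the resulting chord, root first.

C – Eb – Gb – Bbb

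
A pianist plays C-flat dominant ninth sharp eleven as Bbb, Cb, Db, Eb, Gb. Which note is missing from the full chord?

F

The full C-flat dominant ninth sharp eleven chord is Cb, Eb, Gb, Bbb, Db, F.
Comparing with the voicing, the augmented 11th (11th) — F — is absent.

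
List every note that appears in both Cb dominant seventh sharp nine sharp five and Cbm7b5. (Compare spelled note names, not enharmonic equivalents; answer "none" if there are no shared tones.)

Cb dominant seventh sharp nine sharp five = C♭, E♭, G, B𝄫, D.
Cbm7b5 = C♭, E𝄫, G𝄫, B𝄫.
Shared: C♭, B𝄫.

C♭ – B𝄫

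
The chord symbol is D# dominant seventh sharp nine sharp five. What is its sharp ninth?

D# dominant seventh sharp nine sharp five is built on D♯; its 9th is an augmented 9th above the root.
A second above D uses the letter E, and the augmented 9th above D♯ is E𝄪.

E𝄪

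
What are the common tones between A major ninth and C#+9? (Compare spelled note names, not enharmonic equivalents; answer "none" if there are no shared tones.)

A major ninth: A C♯ E G♯ B
C#+9: C♯ E♯ G𝄪 B D♯
Common to both → C♯, B.

C♯, B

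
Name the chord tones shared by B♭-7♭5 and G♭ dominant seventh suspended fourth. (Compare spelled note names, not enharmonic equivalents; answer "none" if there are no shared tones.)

B♭-7♭5 = Bb, Db, Fb, Ab.
G♭ dominant seventh suspended fourth = Gb, Cb, Db, Fb.
Shared: Db, Fb.

Db  Fb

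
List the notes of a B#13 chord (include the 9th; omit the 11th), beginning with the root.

Root B#, quality dominant thirteenth:
Root: B#
Major 3rd (3rd): D##
Perfect 5th (5th): F##
Minor 7th (7th): A#
Major 9th (9th): C##
Major 13th (13th): G##

B#, D##, F##, A#, C##, G##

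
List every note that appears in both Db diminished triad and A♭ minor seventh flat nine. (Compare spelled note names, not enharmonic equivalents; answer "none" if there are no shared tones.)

Db diminished triad = D-flat, F-flat, A-double-flat.
A♭ minor seventh flat nine = A-flat, C-flat, E-flat, G-flat, B-double-flat.
Shared: none.

none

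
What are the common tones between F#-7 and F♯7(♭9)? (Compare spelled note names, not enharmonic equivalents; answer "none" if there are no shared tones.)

F#-7 = F#, A, C#, E.
F♯7(♭9) = F#, A#, C#, E, G.
Shared: F#, C#, E.

F#, C#, E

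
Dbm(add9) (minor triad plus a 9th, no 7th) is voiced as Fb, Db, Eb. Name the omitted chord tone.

Ab

Dbm(add9) = Db, Fb, Ab, Eb. The voicing lacks the 5th (perfect 5th), Ab.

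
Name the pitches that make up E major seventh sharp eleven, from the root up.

E, G-sharp, B, D-sharp, A-sharp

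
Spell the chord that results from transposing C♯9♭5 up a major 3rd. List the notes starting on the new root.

Transposed root: C# → E# (major 3rd up). So we spell E# dominant ninth flat five:
root → E#
3rd (major 3rd) → G##
5th (diminished 5th) → B
7th (minor 7th) → D#
9th (major 9th) → F##

E# – G## – B – D# – F##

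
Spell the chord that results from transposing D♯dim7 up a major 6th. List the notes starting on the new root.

B♯ – D♯ – F♯ – A

A major 6th up from D♯ is B♯, so the new chord is B♯ diminished seventh.
Root: B♯
Minor 3rd (3rd): D♯
Diminished 5th (5th): F♯
Diminished 7th (7th): A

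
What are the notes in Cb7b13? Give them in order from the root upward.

Cb7b13 is a dominant seventh flat thirteen built on Cb.
Cb — root
Eb — major 3rd
Gb — perfect 5th
Bbb — minor 7th
Abb — minor 13th

Cb  Eb  Gb  Bbb  Abb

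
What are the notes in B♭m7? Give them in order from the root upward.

Bb Db F Ab

Root Bb, quality minor seventh:
- root: Bb
- minor 3rd: Db
- perfect 5th: F
- minor 7th: Ab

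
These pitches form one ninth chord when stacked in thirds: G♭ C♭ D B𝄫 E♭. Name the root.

C♭

Arranged so that each adjacent pair is a third by letter name: C♭ – E♭ – G♭ – B𝄫 – D.
The bottom of that stack, C♭, is the root (this is C♭ dominant seventh sharp nine).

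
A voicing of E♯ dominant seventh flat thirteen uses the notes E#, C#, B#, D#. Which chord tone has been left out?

G##

The full E♯ dominant seventh flat thirteen chord is E#, G##, B#, D#, C#.
Comparing with the voicing, the major 3rd (3rd) — G## — is absent.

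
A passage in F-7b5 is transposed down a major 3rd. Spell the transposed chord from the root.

F down a major 3rd → Db. New chord: Db half-diminished seventh.
root → Db
3rd (minor 3rd) → Fb
5th (diminished 5th) → Abb
7th (minor 7th) → Cb

Db  Fb  Abb  Cb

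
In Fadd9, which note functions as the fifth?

C

Fadd9 is built on F; its 5th is a perfect 5th above the root.
A fifth above F uses the letter C, and the perfect 5th above F is C.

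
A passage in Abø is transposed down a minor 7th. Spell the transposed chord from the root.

Transposed root: Ab → Bb (minor 7th down). So we spell Bb half-diminished seventh:
root → Bb
3rd (minor 3rd) → Db
5th (diminished 5th) → Fb
7th (minor 7th) → Ab

Bb, Db, Fb, Ab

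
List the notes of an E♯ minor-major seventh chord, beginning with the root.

Root E-sharp, quality minor-major seventh:
- root: E-sharp
- minor 3rd: G-sharp
- perfect 5th: B-sharp
- major 7th: D-double-sharp

E-sharp, G-sharp, B-sharp, D-double-sharp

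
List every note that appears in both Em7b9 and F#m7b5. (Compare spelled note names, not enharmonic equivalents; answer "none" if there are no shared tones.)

Em7b9 = E, G, B, D, F.
F#m7b5 = F#, A, C, E.
Shared: E.

E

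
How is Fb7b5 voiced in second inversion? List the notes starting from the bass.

Cbb – Ebb – Fb – Ab

In root position, Fb7b5 is Fb–Ab–Cbb–Ebb.
Second inversion puts the fifth (Cbb) in the bass.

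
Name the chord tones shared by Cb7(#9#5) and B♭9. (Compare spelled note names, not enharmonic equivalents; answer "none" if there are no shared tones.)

D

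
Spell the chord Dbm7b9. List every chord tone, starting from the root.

Root Db, quality minor seventh flat nine:
Root: Db
Minor 3rd (3rd): Fb
Perfect 5th (5th): Ab
Minor 7th (7th): Cb
Minor 9th (9th): Ebb

Db – Fb – Ab – Cb – Ebb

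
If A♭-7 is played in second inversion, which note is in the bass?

A♭-7 = Ab–Cb–Eb–Gb. Second inversion → fifth in the bass = Eb.

Eb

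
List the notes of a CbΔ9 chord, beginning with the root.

Root C♭, quality major ninth:
Root: C♭
Major 3rd (3rd): E♭
Perfect 5th (5th): G♭
Major 7th (7th): B♭
Major 9th (9th): D♭

C♭ E♭ G♭ B♭ D♭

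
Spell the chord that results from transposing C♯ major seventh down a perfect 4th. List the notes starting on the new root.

G-sharp – B-sharp – D-sharp – F-double-sharp

Transposed root: C-sharp → G-sharp (perfect 4th down). So we spell G-sharp major seventh:
G-sharp — root
B-sharp — major 3rd
D-sharp — perfect 5th
F-double-sharp — major 7th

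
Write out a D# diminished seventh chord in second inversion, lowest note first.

D# diminished seventh = D-sharp–F-sharp–A–C; second inversion → fifth (A) lowest.

A  C  D-sharp  F-sharp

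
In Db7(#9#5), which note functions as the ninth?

E

Db7(#9#5) is built on Db; its 9th is an augmented 9th above the root.
A second above D uses the letter E, and the augmented 9th above Db is E.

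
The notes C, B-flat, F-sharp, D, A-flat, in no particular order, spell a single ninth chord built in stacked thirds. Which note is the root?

B-flat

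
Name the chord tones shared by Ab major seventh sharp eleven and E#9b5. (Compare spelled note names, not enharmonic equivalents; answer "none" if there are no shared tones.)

none

Ab major seventh sharp eleven: A♭ C E♭ G D
E#9b5: E♯ G𝄪 B D♯ F𝄪
Common to both → none.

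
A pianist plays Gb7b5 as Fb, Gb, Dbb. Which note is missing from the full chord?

Bb

Gb7b5 = Gb, Bb, Dbb, Fb. The voicing lacks the 3rd (major 3rd), Bb.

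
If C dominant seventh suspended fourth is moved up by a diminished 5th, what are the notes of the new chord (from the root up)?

Gb, Cb, Db, Fb

A diminished 5th up from C is Gb, so the new chord is Gb dominant seventh suspended fourth.
Root: Gb
Perfect 4th (4th): Cb
Perfect 5th (5th): Db
Minor 7th (7th): Fb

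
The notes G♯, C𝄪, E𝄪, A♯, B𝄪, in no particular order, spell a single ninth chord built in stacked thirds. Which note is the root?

A♯

Arranged so that each adjacent pair is a third by letter name: A♯ – C𝄪 – E𝄪 – G♯ – B𝄪.
The bottom of that stack, A♯, is the root (this is A♯ dominant seventh sharp nine sharp five).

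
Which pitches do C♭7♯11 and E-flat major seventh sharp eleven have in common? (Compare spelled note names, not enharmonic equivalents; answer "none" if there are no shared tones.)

C♭7♯11: Cb Eb Gb Bbb F
E-flat major seventh sharp eleven: Eb G Bb D A
Common to both → Eb.

Eb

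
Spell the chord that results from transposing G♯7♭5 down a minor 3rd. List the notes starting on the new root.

E♯ – G𝄪 – B – D♯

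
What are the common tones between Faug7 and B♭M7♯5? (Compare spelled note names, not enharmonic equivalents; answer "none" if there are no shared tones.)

A

Faug7 = F, A, C♯, E♭.
B♭M7♯5 = B♭, D, F♯, A.
Shared: A.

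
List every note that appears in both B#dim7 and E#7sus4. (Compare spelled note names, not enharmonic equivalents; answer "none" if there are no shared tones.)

B#dim7 = B#, D#, F#, A.
E#7sus4 = E#, A#, B#, D#.
Shared: B#, D#.

B#  D#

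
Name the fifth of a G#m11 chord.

Root of G#m11 = G#. The 5th is a perfect 5th: G# up a perfect 5th → D#.

D#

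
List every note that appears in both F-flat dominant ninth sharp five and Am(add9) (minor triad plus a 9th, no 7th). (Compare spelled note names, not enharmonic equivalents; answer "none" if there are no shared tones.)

C

F-flat dominant ninth sharp five = Fb, Ab, C, Ebb, Gb.
Am(add9) = A, C, E, B.
Shared: C.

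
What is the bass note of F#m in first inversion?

F#m = F#–A–C#. First inversion → third in the bass = A.

A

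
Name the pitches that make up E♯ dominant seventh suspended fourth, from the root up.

E-sharp – A-sharp – B-sharp – D-sharp

E♯ dominant seventh suspended fourth: dominant seventh suspended fourth on E-sharp.
root → E-sharp
4th (perfect 4th) → A-sharp
5th (perfect 5th) → B-sharp
7th (minor 7th) → D-sharp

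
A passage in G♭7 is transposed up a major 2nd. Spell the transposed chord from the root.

G♭ up a major 2nd → A♭. New chord: A♭ dominant seventh.
- root: A♭
- major 3rd: C
- perfect 5th: E♭
- minor 7th: G♭

A♭ C E♭ G♭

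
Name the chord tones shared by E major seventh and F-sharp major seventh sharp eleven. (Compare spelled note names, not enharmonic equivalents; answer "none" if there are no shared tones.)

none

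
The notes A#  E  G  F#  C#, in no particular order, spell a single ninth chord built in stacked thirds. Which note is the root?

F#

Stacking in thirds gives F# – A# – C# – E – G, so F# is the root — F# dominant seventh flat nine.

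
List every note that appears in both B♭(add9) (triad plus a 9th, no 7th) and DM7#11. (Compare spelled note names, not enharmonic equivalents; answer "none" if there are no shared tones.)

B♭(add9) = Bb, D, F, C.
DM7#11 = D, F#, A, C#, G#.
Shared: D.

D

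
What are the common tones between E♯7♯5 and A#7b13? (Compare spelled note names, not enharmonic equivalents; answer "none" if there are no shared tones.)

E#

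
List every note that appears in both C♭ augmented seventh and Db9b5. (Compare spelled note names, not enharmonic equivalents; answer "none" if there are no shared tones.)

C♭ augmented seventh = Cb, Eb, G, Bbb.
Db9b5 = Db, F, Abb, Cb, Eb.
Shared: Cb, Eb.

Cb – Eb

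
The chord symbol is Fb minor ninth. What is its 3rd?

A-double-flat

Fb minor ninth is built on F-flat; its 3rd is a minor 3rd above the root.
A third above F uses the letter A, and the minor 3rd above F-flat is A-double-flat.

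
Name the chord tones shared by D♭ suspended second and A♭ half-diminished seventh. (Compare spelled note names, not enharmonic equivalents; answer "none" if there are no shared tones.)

Ab

D♭ suspended second: Db Eb Ab
A♭ half-diminished seventh: Ab Cb Ebb Gb
Common to both → Ab.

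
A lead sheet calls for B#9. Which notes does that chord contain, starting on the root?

B#  D##  F##  A#  C##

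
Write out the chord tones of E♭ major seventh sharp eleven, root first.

Eb, G, Bb, D, A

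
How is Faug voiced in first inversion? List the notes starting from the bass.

A, C#, F

In root position, Faug is F–A–C#.
First inversion puts the third (A) in the bass.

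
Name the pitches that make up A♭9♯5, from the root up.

A♭9♯5 is a dominant ninth sharp five built on Ab.
- root: Ab
- major 3rd: C
- augmented 5th: E
- minor 7th: Gb
- major 9th: Bb

Ab C E Gb Bb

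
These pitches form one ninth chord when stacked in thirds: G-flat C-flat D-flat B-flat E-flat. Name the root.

Stacking in thirds gives C-flat – E-flat – G-flat – B-flat – D-flat, so C-flat is the root — C-flat major ninth.

C-flat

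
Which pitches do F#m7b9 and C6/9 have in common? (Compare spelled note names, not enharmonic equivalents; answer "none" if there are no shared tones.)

A  E  G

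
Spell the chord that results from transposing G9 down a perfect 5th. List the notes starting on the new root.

C – E – G – Bb – D

Transposed root: G → C (perfect 5th down). So we spell C dominant ninth:
root → C
3rd (major 3rd) → E
5th (perfect 5th) → G
7th (minor 7th) → Bb
9th (major 9th) → D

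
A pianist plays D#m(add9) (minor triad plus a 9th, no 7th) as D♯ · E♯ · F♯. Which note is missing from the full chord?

A♯

D#m(add9) = D♯, F♯, A♯, E♯. The voicing lacks the 5th (perfect 5th), A♯.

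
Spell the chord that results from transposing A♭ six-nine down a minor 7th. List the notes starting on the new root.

A minor 7th down from A-flat is B-flat, so the new chord is B-flat six-nine.
Root: B-flat
Major 3rd (3rd): D
Perfect 5th (5th): F
Major 6th (6th): G
Major 9th (9th): C

B-flat D F G C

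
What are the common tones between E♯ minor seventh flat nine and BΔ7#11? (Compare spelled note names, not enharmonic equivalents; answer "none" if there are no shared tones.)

E#  D#  F#

E♯ minor seventh flat nine = E#, G#, B#, D#, F#.
BΔ7#11 = B, D#, F#, A#, E#.
Shared: E#, D#, F#.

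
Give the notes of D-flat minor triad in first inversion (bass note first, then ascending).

F-flat  A-flat  D-flat

In root position, D-flat minor triad is D-flat–F-flat–A-flat.
First inversion puts the third (F-flat) in the bass.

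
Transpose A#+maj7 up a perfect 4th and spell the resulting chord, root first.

D#, F##, A##, C##

A# up a perfect 4th → D#. New chord: D# augmented major seventh.
- root: D#
- major 3rd: F##
- augmented 5th: A##
- major 7th: C##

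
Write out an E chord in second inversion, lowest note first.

In root position, E is E–G#–B.
Second inversion puts the fifth (B) in the bass.

B – E – G#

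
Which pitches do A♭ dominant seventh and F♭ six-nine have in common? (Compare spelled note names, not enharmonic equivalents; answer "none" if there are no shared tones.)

A-flat  G-flat

A♭ dominant seventh: A-flat C E-flat G-flat
F♭ six-nine: F-flat A-flat C-flat D-flat G-flat
Common to both → A-flat, G-flat.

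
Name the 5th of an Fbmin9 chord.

C♭

Root of Fbmin9 = F♭. The 5th is a perfect 5th: F♭ up a perfect 5th → C♭.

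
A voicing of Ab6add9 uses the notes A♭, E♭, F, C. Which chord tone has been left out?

The full Ab6add9 chord is A♭, C, E♭, F, B♭.
Comparing with the voicing, the major 9th (9th) — B♭ — is absent.

B♭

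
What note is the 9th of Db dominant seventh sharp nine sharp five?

E

Root of Db dominant seventh sharp nine sharp five = Db. The 9th is an augmented 9th: Db up an augmented 9th → E.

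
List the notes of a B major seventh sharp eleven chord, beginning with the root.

B, D-sharp, F-sharp, A-sharp, E-sharp

Root B, quality major seventh sharp eleven:
- root: B
- major 3rd: D-sharp
- perfect 5th: F-sharp
- major 7th: A-sharp
- augmented 11th: E-sharp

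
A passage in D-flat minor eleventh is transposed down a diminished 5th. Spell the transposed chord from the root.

G  B♭  D  F  A  C

D♭ down a diminished 5th → G. New chord: G minor eleventh.
root → G
3rd (minor 3rd) → B♭
5th (perfect 5th) → D
7th (minor 7th) → F
9th (major 9th) → A
11th (perfect 11th) → C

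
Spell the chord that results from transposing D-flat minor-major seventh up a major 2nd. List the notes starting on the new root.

Eb – Gb – Bb – D

Transposed root: Db → Eb (major 2nd up). So we spell Eb minor-major seventh:
Eb — root
Gb — minor 3rd
Bb — perfect 5th
D — major 7th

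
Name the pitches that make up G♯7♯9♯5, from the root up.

G♯7♯9♯5: dominant seventh sharp nine sharp five on G#.
- root: G#
- major 3rd: B#
- augmented 5th: D##
- minor 7th: F#
- augmented 9th: A##

G#, B#, D##, F#, A##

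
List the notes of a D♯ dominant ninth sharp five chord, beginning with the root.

D♯, F𝄪, A𝄪, C♯, E♯

D♯ dominant ninth sharp five: dominant ninth sharp five on D♯.
D♯ — root
F𝄪 — major 3rd
A𝄪 — augmented 5th
C♯ — minor 7th
E♯ — major 9th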